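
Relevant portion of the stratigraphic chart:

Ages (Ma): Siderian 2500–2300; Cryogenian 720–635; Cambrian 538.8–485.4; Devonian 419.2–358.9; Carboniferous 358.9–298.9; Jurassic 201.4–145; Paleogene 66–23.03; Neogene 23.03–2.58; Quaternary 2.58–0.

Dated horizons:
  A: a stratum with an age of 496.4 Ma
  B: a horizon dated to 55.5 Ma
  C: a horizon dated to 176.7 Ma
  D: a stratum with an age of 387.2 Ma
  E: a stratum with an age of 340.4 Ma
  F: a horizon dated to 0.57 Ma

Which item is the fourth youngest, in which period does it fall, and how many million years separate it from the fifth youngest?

E, in the Carboniferous; 46.8 million years to D

Sorted youngest-first by Ma: F (0.57), B (55.5), C (176.7), E (340.4), D (387.2), A (496.4).
The fourth youngest is E at 340.4 Ma, which lies in 358.9–298.9 Ma: the Carboniferous.
The fifth youngest is D at 387.2 Ma; separation = |340.4 − 387.2| = 46.8 Myr.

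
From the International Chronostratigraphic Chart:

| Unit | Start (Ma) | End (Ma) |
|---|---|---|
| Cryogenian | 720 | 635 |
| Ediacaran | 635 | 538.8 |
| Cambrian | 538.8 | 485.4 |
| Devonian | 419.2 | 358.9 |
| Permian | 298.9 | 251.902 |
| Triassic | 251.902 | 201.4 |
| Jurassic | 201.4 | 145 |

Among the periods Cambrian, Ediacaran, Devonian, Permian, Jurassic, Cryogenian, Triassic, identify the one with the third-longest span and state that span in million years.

Devonian, 60.3 million years

Start − end for each: Cambrian 538.8 − 485.4 = 53.4; Ediacaran 635 − 538.8 = 96.2; Devonian 419.2 − 358.9 = 60.3; Permian 298.9 − 251.902 = 46.998; Jurassic 201.4 − 145 = 56.4; Cryogenian 720 − 635 = 85; Triassic 251.902 − 201.4 = 50.502.
Ranking these from longest: Ediacaran > Cryogenian > Devonian > Jurassic > Cambrian > Triassic > Permian.
Position 3 in that ranking is Devonian, which lasted 60.3 Myr.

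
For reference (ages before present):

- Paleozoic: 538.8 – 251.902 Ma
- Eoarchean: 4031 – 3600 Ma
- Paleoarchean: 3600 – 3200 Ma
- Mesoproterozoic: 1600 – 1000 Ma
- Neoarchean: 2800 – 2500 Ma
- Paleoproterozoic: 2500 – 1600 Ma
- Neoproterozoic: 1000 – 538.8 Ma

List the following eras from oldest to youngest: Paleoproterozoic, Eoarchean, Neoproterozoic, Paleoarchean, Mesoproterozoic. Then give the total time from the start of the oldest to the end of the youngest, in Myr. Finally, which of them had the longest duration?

Start ages (Ma): Eoarchean 4031, Paleoarchean 3600, Paleoproterozoic 2500, Mesoproterozoic 1600, Neoproterozoic 1000.
Ordered oldest to youngest: Eoarchean, Paleoarchean, Paleoproterozoic, Mesoproterozoic, Neoproterozoic.
Span = 4031 − 538.8 = 3492.2 Myr.
Durations: Paleoproterozoic 900, Paleoarchean 400, Neoproterozoic 461.2, Eoarchean 431, Mesoproterozoic 600 → longest is Paleoproterozoic (900 Myr).

Eoarchean, Paleoarchean, Paleoproterozoic, Mesoproterozoic, Neoproterozoic; total span 3492.2 Myr; longest is Paleoproterozoic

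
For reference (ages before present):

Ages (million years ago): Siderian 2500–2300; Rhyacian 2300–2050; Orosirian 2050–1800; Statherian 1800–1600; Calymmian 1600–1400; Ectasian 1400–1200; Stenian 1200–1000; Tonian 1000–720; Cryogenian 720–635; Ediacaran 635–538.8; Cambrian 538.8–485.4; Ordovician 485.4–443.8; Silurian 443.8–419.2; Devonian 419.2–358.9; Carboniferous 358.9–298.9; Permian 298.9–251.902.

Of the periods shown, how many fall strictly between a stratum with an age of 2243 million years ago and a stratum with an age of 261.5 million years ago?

13

2243 Ma sits inside the Rhyacian (2300–2050) and 261.5 Ma inside the Permian (298.9–251.902); neither of those is wholly between the two dates.
The listed periods lying completely between them are Orosirian, Statherian, Calymmian, Ectasian, Stenian, Tonian, Cryogenian, Ediacaran, Cambrian, Ordovician, Silurian, Devonian, Carboniferous — 13 in all.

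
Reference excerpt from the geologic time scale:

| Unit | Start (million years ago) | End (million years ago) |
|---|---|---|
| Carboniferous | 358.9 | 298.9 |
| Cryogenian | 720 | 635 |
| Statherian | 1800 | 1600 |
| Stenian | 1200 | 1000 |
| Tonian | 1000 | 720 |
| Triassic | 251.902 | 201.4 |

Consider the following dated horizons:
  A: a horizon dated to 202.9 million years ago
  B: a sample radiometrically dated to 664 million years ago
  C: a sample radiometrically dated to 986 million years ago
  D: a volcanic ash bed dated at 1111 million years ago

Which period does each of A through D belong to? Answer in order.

A — Triassic; B — Cryogenian; C — Tonian; D — Stenian

Match each age against the start–end ranges in the excerpt: A = 202.9 Ma → Triassic (251.902–201.4); B = 664 Ma → Cryogenian (720–635); C = 986 Ma → Tonian (1000–720); D = 1111 Ma → Stenian (1200–1000).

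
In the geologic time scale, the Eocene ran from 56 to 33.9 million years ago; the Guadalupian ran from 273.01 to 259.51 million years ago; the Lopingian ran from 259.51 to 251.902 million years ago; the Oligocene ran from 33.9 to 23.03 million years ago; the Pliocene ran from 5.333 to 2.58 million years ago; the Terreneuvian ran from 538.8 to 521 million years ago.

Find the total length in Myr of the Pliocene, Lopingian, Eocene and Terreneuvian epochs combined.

50.261 million years

Each duration: Pliocene = 2.753; Lopingian = 7.608; Eocene = 22.1; Terreneuvian = 17.8.
Sum: 2.753 + 7.608 + 22.1 + 17.8 = 50.261 Myr.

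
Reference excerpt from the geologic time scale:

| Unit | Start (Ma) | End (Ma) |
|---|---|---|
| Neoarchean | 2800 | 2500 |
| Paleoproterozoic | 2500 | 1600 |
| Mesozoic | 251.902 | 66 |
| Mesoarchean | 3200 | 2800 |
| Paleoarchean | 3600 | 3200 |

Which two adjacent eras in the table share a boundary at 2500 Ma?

Neoarchean and Paleoproterozoic

The Neoarchean ends at 2500 Ma and the Paleoproterozoic begins at 2500 Ma, so they share that boundary.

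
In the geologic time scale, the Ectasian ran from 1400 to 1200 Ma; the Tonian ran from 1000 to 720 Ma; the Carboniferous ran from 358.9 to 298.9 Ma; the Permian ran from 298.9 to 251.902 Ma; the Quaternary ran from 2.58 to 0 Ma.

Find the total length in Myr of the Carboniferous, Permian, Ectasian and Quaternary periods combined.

Each duration: Carboniferous = 60; Permian = 46.998; Ectasian = 200; Quaternary = 2.58.
Sum: 60 + 46.998 + 200 + 2.58 = 309.578 Myr.

309.578 million years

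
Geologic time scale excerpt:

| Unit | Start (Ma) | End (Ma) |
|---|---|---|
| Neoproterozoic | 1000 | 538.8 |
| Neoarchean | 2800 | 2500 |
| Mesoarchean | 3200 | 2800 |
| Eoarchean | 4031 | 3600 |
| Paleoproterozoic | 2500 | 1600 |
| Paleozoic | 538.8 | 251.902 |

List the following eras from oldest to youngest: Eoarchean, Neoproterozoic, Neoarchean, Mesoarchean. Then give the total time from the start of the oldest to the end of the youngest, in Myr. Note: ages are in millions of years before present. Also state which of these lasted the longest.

From the excerpt: Eoarchean 4031–3600; Neoproterozoic 1000–538.8; Neoarchean 2800–2500; Mesoarchean 3200–2800 (Ma).
Larger Ma is earlier, so the oldest is Eoarchean and the youngest is Neoproterozoic; oldest to youngest: Eoarchean, Mesoarchean, Neoarchean, Neoproterozoic.
Oldest start 4031 minus youngest end 538.8 gives 3492.2 Myr overall.
Individual lengths (start − end): Neoproterozoic 461.2; Eoarchean 431; Mesoarchean 400; Neoarchean 300. The largest is Neoproterozoic at 461.2 Myr.

Eoarchean, Mesoarchean, Neoarchean, Neoproterozoic; total span 3492.2 Myr; longest is Neoproterozoic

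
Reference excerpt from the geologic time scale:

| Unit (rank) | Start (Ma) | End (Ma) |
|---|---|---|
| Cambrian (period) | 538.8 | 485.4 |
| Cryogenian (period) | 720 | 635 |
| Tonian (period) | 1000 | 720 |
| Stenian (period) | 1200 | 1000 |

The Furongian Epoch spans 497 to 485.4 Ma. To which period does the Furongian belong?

The Furongian (497–485.4 Ma) lies entirely within 538.8–485.4 Ma, the Cambrian Period.

Cambrian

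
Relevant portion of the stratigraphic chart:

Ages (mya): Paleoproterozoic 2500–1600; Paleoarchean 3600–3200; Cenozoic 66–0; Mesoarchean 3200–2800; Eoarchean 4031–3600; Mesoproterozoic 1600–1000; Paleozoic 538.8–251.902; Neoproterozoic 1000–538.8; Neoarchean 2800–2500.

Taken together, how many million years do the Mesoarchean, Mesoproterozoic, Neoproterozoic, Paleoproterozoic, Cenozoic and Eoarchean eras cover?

Each duration: Mesoarchean = 400; Mesoproterozoic = 600; Neoproterozoic = 461.2; Paleoproterozoic = 900; Cenozoic = 66; Eoarchean = 431.
Sum: 400 + 600 + 461.2 + 900 + 66 + 431 = 2858.2 Myr.

2858.2 million years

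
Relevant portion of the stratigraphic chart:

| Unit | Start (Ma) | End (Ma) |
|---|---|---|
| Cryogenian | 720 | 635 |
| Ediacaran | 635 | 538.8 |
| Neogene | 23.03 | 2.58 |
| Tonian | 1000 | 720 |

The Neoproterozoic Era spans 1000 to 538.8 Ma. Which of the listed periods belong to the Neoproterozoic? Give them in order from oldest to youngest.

Tonian, Cryogenian, Ediacaran

Periods with both bounds inside 1000–538.8 Ma: Tonian (1000–720), Cryogenian (720–635), Ediacaran (635–538.8).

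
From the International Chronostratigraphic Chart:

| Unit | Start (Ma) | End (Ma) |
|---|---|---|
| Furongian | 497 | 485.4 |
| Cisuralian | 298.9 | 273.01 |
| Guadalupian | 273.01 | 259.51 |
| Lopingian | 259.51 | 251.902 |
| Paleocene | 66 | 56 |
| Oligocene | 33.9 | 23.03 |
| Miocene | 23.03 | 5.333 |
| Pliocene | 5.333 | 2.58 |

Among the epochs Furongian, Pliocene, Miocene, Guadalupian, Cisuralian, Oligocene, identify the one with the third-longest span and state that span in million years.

Guadalupian, 13.5 million years

Durations: Furongian 11.6; Pliocene 2.753; Miocene 17.697; Guadalupian 13.5; Cisuralian 25.89; Oligocene 10.87 Myr.
Sorted longest-first: Cisuralian (25.89), Miocene (17.697), Guadalupian (13.5), Furongian (11.6), Oligocene (10.87), Pliocene (2.753).
The third longest is Guadalupian at 13.5 Myr.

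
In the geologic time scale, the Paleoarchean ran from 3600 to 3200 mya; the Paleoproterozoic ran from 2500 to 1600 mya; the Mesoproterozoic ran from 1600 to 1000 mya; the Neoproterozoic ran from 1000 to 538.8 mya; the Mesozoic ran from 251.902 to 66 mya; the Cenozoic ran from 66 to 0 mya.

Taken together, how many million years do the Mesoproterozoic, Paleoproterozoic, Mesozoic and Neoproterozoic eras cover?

Duration is start − end for each: (1600 − 1000) + (2500 − 1600) + (251.902 − 66) + (1000 − 538.8).
That is 600 + 900 + 185.902 + 461.2, which totals 2147.102 million years.

2147.102 million years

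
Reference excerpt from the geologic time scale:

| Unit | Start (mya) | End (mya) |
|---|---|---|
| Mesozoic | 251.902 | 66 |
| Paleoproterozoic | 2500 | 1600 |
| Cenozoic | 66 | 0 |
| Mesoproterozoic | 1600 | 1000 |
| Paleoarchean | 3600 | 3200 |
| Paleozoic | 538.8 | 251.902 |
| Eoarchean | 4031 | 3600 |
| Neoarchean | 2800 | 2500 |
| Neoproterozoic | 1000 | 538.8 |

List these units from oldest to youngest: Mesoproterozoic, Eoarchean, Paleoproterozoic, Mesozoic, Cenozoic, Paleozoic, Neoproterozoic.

The oldest of these is Eoarchean (starts 4031 Ma) and the youngest is Cenozoic (ends 0 Ma).
In between, by decreasing start age: Paleoproterozoic (2500), Mesoproterozoic (1600), Neoproterozoic (1000), Paleozoic (538.8), Mesozoic (251.902).

Eoarchean, then Paleoproterozoic, then Mesoproterozoic, then Neoproterozoic, then Paleozoic, then Mesozoic, then Cenozoic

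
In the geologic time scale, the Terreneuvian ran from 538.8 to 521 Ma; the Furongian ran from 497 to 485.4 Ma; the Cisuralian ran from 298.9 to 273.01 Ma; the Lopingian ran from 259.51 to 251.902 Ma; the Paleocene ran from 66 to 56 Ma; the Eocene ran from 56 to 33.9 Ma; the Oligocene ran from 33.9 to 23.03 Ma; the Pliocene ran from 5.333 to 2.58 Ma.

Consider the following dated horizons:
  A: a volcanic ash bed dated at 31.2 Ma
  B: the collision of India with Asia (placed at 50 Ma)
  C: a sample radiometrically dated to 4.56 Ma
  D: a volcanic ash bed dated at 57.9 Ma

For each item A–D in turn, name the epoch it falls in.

A — Oligocene; B — Eocene; C — Pliocene; D — Paleocene

A: 31.2 Ma lies in 33.9–23.03 Ma, so Oligocene.
B: 50 Ma lies in 56–33.9 Ma, so Eocene.
C: 4.56 Ma lies in 5.333–2.58 Ma, so Pliocene.
D: 57.9 Ma lies in 66–56 Ma, so Paleocene.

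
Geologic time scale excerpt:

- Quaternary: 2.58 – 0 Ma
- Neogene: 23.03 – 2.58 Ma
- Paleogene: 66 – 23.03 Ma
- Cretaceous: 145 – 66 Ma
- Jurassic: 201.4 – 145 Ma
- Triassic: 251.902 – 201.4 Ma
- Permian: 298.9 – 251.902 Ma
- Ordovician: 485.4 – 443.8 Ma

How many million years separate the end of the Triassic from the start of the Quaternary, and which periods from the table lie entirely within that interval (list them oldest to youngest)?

198.82 million years; Jurassic, Cretaceous, Paleogene, Neogene

End of Triassic = 201.4 Ma; start of Quaternary = 2.58 Ma.
Gap = 201.4 − 2.58 = 198.82 Myr.
Periods wholly inside 201.4–2.58 Ma: Jurassic (201.4–145), Cretaceous (145–66), Paleogene (66–23.03), Neogene (23.03–2.58).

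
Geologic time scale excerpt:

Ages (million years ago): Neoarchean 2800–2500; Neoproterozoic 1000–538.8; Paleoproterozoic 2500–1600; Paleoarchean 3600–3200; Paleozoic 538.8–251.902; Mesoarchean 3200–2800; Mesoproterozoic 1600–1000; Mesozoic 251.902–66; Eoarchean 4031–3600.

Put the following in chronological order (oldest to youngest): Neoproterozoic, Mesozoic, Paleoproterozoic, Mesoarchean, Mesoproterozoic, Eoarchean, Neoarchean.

Eoarchean, Mesoarchean, Neoarchean, Paleoproterozoic, Mesoproterozoic, Neoproterozoic, Mesozoic

Read off each span (Ma): Neoproterozoic 1000–538.8; Mesozoic 251.902–66; Paleoproterozoic 2500–1600; Mesoarchean 3200–2800; Mesoproterozoic 1600–1000; Eoarchean 4031–3600; Neoarchean 2800–2500.
Larger Ma is older, so oldest→youngest is Eoarchean, Mesoarchean, Neoarchean, Paleoproterozoic, Mesoproterozoic, Neoproterozoic, Mesozoic.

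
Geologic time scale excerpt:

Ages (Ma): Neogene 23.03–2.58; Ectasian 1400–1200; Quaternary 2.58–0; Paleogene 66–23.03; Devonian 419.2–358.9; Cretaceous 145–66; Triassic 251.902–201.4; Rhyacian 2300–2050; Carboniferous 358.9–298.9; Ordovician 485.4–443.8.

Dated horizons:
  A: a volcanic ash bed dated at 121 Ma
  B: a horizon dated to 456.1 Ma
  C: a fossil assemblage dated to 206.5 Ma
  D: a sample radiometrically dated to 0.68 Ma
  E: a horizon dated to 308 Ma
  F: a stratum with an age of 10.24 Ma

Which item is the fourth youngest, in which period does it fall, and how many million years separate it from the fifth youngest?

Smaller Ma means younger, so youngest first: D 0.68 < F 10.24 < A 121 < C 206.5 < E 308 < B 456.1.
Counting 4 along gives C (206.5 Ma); the excerpt puts that inside the Triassic, 251.902–201.4 Ma.
Next in line is E (308 Ma), and 308 − 206.5 = 101.5 Myr.

C, in the Triassic; 101.5 million years to E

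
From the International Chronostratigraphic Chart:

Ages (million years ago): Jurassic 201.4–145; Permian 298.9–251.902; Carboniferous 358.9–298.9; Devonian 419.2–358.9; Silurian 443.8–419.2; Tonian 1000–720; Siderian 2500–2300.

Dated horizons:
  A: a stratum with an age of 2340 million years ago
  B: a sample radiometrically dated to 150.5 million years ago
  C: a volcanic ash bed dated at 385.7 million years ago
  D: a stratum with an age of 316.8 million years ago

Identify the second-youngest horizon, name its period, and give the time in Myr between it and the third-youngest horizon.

D, in the Carboniferous; 68.9 million years to C

Smaller Ma means younger, so youngest first: B 150.5 < D 316.8 < C 385.7 < A 2340.
Counting 2 along gives D (316.8 Ma); the excerpt puts that inside the Carboniferous, 358.9–298.9 Ma.
Next in line is C (385.7 Ma), and 385.7 − 316.8 = 68.9 Myr.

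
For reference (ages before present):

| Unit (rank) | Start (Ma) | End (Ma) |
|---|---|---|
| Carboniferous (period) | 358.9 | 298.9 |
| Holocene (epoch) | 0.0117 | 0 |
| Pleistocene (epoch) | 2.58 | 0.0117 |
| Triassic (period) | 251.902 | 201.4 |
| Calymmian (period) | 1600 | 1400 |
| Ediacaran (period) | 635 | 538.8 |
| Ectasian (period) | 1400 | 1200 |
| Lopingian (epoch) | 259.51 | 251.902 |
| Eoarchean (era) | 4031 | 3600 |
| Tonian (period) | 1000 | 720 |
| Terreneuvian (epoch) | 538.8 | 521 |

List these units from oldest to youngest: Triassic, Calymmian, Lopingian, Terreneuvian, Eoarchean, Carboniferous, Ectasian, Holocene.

Eoarchean, then Calymmian, then Ectasian, then Terreneuvian, then Carboniferous, then Lopingian, then Triassic, then Holocene

Read off each span (Ma): Triassic 251.902–201.4; Calymmian 1600–1400; Lopingian 259.51–251.902; Terreneuvian 538.8–521; Eoarchean 4031–3600; Carboniferous 358.9–298.9; Ectasian 1400–1200; Holocene 0.0117–0.
Larger Ma is older, so oldest→youngest is Eoarchean, Calymmian, Ectasian, Terreneuvian, Carboniferous, Lopingian, Triassic, Holocene.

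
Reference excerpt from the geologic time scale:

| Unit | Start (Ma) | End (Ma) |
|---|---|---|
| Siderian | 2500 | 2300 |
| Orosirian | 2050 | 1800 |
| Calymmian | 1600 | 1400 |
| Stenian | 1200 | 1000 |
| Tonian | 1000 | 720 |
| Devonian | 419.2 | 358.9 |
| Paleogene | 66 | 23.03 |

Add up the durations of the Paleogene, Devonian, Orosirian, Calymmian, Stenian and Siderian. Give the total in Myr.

953.27 million years

Each duration: Paleogene = 42.97; Devonian = 60.3; Orosirian = 250; Calymmian = 200; Stenian = 200; Siderian = 200.
Sum: 42.97 + 60.3 + 250 + 200 + 200 + 200 = 953.27 Myr.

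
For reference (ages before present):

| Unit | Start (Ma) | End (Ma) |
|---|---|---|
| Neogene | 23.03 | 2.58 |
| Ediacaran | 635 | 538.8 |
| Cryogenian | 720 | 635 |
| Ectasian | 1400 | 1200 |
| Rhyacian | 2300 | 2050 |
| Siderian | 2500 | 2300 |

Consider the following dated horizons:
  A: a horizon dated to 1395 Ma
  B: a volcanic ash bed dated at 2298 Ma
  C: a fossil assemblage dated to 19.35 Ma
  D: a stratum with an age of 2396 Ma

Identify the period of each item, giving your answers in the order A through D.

A — Ectasian; B — Rhyacian; C — Neogene; D — Siderian

Match each age against the start–end ranges in the excerpt: A = 1395 Ma → Ectasian (1400–1200); B = 2298 Ma → Rhyacian (2300–2050); C = 19.35 Ma → Neogene (23.03–2.58); D = 2396 Ma → Siderian (2500–2300).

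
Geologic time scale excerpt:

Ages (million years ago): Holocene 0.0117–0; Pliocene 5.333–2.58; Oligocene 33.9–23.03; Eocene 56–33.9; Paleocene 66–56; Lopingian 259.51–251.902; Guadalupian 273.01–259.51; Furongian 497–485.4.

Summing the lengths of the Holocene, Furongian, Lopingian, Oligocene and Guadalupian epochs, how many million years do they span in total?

Each duration: Holocene = 0.0117; Furongian = 11.6; Lopingian = 7.608; Oligocene = 10.87; Guadalupian = 13.5.
Sum: 0.0117 + 11.6 + 7.608 + 10.87 + 13.5 = 43.5897 Myr.

43.5897 million years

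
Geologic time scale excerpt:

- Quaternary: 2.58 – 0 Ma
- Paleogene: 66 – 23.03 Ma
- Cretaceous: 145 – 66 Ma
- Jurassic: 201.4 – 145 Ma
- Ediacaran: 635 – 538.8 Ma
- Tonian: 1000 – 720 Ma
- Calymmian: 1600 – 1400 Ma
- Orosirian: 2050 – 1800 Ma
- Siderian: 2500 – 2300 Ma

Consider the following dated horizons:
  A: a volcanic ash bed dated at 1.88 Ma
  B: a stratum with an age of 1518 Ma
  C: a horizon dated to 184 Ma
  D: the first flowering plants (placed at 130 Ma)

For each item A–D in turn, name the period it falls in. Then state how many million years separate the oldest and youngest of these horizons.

A — Quaternary; B — Calymmian; C — Jurassic; D — Cretaceous; span 1516.12 million years

Match each age against the start–end ranges in the excerpt: A = 1.88 Ma → Quaternary (2.58–0); B = 1518 Ma → Calymmian (1600–1400); C = 184 Ma → Jurassic (201.4–145); D = 130 Ma → Cretaceous (145–66).
The largest age is 1518 Ma and the smallest is 1.88 Ma; their difference is 1516.12 Myr.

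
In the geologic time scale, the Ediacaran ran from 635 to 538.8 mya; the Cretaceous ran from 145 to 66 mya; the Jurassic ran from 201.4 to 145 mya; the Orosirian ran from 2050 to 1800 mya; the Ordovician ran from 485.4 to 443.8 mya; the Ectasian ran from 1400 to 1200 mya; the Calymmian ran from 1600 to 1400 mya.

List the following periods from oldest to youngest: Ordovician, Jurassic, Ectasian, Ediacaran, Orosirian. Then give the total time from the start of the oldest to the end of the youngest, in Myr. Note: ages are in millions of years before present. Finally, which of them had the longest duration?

Start ages (Ma): Orosirian 2050, Ectasian 1400, Ediacaran 635, Ordovician 485.4, Jurassic 201.4.
Ordered oldest to youngest: Orosirian, Ectasian, Ediacaran, Ordovician, Jurassic.
Span = 2050 − 145 = 1905 Myr.
Durations: Orosirian 250, Jurassic 56.4, Ediacaran 96.2, Ectasian 200, Ordovician 41.6 → longest is Orosirian (250 Myr).

Orosirian → Ectasian → Ediacaran → Ordovician → Jurassic; total span 1905 Myr; longest is Orosirian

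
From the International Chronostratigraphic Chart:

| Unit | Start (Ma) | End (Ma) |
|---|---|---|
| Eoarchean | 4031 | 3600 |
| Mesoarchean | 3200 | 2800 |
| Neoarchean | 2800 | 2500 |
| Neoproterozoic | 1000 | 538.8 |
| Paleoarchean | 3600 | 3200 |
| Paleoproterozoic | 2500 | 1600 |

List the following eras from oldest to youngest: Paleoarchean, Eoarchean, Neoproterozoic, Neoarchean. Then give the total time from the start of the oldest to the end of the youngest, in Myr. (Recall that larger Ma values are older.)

Eoarchean, Paleoarchean, Neoarchean, Neoproterozoic; total span 3492.2 Myr

From the excerpt: Paleoarchean 3600–3200; Eoarchean 4031–3600; Neoproterozoic 1000–538.8; Neoarchean 2800–2500 (Ma).
Larger Ma is earlier, so the oldest is Eoarchean and the youngest is Neoproterozoic; oldest to youngest: Eoarchean, Paleoarchean, Neoarchean, Neoproterozoic.
Oldest start 4031 minus youngest end 538.8 gives 3492.2 Myr overall.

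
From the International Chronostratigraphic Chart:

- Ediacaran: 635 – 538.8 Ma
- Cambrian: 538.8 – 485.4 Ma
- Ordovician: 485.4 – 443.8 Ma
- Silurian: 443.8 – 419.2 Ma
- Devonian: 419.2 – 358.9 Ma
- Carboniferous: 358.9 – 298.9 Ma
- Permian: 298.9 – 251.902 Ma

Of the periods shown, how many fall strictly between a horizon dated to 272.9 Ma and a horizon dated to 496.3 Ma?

4

496.3 Ma sits inside the Cambrian (538.8–485.4) and 272.9 Ma inside the Permian (298.9–251.902); neither of those is wholly between the two dates.
The listed periods lying completely between them are Ordovician, Silurian, Devonian, Carboniferous — 4 in all.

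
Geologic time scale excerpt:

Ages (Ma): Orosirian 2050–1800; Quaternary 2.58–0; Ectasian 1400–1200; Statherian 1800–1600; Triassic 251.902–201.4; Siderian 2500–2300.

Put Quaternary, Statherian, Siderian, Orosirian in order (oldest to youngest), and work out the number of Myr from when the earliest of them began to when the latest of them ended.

Siderian, Orosirian, Statherian, Quaternary; total span 2500 Myr

From the excerpt: Quaternary 2.58–0; Statherian 1800–1600; Siderian 2500–2300; Orosirian 2050–1800 (Ma).
Larger Ma is earlier, so the oldest is Siderian and the youngest is Quaternary; oldest to youngest: Siderian, Orosirian, Statherian, Quaternary.
Oldest start 2500 minus youngest end 0 gives 2500 Myr overall.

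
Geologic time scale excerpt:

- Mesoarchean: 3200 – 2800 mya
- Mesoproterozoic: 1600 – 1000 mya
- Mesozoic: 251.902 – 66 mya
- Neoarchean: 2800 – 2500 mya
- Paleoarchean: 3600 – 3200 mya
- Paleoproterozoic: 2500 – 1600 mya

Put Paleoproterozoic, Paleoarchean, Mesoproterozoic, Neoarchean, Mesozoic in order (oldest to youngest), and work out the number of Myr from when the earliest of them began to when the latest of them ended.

From the excerpt: Paleoproterozoic 2500–1600; Paleoarchean 3600–3200; Mesoproterozoic 1600–1000; Neoarchean 2800–2500; Mesozoic 251.902–66 (Ma).
Larger Ma is earlier, so the oldest is Paleoarchean and the youngest is Mesozoic; oldest to youngest: Paleoarchean, Neoarchean, Paleoproterozoic, Mesoproterozoic, Mesozoic.
Oldest start 3600 minus youngest end 66 gives 3534 Myr overall.

Paleoarchean, Neoarchean, Paleoproterozoic, Mesoproterozoic, Mesozoic; total span 3534 Myr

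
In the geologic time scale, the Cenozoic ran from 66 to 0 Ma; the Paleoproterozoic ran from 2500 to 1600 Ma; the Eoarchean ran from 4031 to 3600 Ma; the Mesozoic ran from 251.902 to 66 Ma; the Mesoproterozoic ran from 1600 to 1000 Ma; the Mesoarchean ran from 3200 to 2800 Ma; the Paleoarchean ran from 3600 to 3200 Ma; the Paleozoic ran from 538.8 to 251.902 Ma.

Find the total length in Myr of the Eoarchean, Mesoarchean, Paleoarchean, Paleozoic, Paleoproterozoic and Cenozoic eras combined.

Each duration: Eoarchean = 431; Mesoarchean = 400; Paleoarchean = 400; Paleozoic = 286.898; Paleoproterozoic = 900; Cenozoic = 66.
Sum: 431 + 400 + 400 + 286.898 + 900 + 66 = 2483.898 Myr.

2483.898 million years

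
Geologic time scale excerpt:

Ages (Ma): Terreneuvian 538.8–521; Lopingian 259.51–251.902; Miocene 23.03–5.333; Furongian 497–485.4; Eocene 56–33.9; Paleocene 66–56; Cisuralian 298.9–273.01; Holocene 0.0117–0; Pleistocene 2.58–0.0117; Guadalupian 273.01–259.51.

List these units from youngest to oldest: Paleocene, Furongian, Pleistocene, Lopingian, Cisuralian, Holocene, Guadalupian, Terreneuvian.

Holocene, Pleistocene, Paleocene, Lopingian, Guadalupian, Cisuralian, Furongian, Terreneuvian

The oldest of these is Terreneuvian (starts 538.8 Ma) and the youngest is Holocene (ends 0 Ma).
In between, by decreasing start age: Furongian (497), Cisuralian (298.9), Guadalupian (273.01), Lopingian (259.51), Paleocene (66), Pleistocene (2.58).
Listing youngest first means reversing that sequence.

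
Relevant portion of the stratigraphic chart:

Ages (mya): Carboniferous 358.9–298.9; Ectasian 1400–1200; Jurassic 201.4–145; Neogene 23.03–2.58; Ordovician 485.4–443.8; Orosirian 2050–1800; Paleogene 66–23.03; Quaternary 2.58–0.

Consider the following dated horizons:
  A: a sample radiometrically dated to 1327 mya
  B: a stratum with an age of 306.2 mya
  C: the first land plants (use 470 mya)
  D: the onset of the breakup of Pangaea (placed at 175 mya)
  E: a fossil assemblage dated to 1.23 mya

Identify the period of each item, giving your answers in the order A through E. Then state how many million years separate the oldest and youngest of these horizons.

A: 1327 Ma lies in 1400–1200 Ma, so Ectasian.
B: 306.2 Ma lies in 358.9–298.9 Ma, so Carboniferous.
C: 470 Ma lies in 485.4–443.8 Ma, so Ordovician.
D: 175 Ma lies in 201.4–145 Ma, so Jurassic.
E: 1.23 Ma lies in 2.58–0 Ma, so Quaternary.
Oldest = 1327 Ma, youngest = 1.23 Ma → span 1325.77 Myr.

A — Ectasian; B — Carboniferous; C — Ordovician; D — Jurassic; E — Quaternary; span 1325.77 million years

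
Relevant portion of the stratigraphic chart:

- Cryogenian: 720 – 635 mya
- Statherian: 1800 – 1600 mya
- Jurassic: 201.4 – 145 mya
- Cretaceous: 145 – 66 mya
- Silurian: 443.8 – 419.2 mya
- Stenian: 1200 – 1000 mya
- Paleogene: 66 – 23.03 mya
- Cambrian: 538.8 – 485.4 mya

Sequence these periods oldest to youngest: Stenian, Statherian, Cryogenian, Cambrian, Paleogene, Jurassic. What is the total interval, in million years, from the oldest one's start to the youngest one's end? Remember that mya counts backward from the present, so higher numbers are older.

Start ages (Ma): Statherian 1800, Stenian 1200, Cryogenian 720, Cambrian 538.8, Jurassic 201.4, Paleogene 66.
Ordered oldest to youngest: Statherian, Stenian, Cryogenian, Cambrian, Jurassic, Paleogene.
Span = 1800 − 23.03 = 1776.97 Myr.

Statherian → Stenian → Cryogenian → Cambrian → Jurassic → Paleogene; total span 1776.97 Myr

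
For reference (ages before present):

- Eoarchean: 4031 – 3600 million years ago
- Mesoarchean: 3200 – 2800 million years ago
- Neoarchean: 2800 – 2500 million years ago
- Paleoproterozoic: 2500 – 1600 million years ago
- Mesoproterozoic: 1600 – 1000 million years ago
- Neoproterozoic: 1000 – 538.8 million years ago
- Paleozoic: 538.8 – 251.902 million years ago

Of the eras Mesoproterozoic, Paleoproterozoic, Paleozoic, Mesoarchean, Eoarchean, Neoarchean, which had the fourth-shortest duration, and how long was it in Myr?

Eoarchean, 431 million years

Start − end for each: Mesoproterozoic 1600 − 1000 = 600; Paleoproterozoic 2500 − 1600 = 900; Paleozoic 538.8 − 251.902 = 286.898; Mesoarchean 3200 − 2800 = 400; Eoarchean 4031 − 3600 = 431; Neoarchean 2800 − 2500 = 300.
Ranking these from shortest: Paleozoic < Neoarchean < Mesoarchean < Eoarchean < Mesoproterozoic < Paleoproterozoic.
Position 4 in that ranking is Eoarchean, which lasted 431 Myr.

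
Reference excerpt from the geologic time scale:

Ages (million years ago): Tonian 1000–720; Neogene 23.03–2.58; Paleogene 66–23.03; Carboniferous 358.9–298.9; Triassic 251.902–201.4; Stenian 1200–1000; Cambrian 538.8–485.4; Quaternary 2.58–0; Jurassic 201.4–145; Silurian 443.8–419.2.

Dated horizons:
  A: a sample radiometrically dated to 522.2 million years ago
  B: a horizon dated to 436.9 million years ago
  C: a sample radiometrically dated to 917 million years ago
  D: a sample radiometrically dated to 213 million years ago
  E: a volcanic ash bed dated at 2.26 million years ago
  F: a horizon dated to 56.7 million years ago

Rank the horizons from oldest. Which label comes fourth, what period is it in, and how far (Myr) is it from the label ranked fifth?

D, in the Triassic; 156.3 million years to F

Sorted oldest-first by Ma: C (917), A (522.2), B (436.9), D (213), F (56.7), E (2.26).
The fourth oldest is D at 213 Ma, which lies in 251.902–201.4 Ma: the Triassic.
The fifth oldest is F at 56.7 Ma; separation = |213 − 56.7| = 156.3 Myr.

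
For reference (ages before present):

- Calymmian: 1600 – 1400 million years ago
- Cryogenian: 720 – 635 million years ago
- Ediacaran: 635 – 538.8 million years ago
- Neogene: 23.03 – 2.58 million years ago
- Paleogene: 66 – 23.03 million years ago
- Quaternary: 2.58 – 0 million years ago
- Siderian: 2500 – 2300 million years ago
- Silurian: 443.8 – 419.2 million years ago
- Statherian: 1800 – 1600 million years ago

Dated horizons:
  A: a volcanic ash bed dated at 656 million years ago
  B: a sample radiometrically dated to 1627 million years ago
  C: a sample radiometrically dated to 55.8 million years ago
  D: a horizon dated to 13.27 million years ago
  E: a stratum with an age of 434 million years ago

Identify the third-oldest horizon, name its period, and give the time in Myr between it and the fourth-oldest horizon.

E, in the Silurian; 378.2 million years to C

Sorted oldest-first by Ma: B (1627), A (656), E (434), C (55.8), D (13.27).
The third oldest is E at 434 Ma, which lies in 443.8–419.2 Ma: the Silurian.
The fourth oldest is C at 55.8 Ma; separation = |434 − 55.8| = 378.2 Myr.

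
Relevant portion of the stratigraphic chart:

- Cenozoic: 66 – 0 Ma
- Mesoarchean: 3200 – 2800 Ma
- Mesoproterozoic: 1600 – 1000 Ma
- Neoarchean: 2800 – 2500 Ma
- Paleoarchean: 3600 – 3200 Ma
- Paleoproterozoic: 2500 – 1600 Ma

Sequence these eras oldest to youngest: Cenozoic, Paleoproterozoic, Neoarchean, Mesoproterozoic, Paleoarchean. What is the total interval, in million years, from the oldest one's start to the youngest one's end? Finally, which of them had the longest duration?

Paleoarchean, Neoarchean, Paleoproterozoic, Mesoproterozoic, Cenozoic; total span 3600 Myr; longest is Paleoproterozoic

From the excerpt: Cenozoic 66–0; Paleoproterozoic 2500–1600; Neoarchean 2800–2500; Mesoproterozoic 1600–1000; Paleoarchean 3600–3200 (Ma).
Larger Ma is earlier, so the oldest is Paleoarchean and the youngest is Cenozoic; oldest to youngest: Paleoarchean, Neoarchean, Paleoproterozoic, Mesoproterozoic, Cenozoic.
Oldest start 3600 minus youngest end 0 gives 3600 Myr overall.
Individual lengths (start − end): Paleoproterozoic 900; Neoarchean 300; Mesoproterozoic 600; Cenozoic 66; Paleoarchean 400. The largest is Paleoproterozoic at 900 Myr.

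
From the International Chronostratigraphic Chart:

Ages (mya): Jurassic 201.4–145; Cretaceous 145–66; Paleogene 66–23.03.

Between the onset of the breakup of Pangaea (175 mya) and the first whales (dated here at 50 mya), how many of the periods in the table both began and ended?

1

175 Ma sits inside the Jurassic (201.4–145) and 50 Ma inside the Paleogene (66–23.03); neither of those is wholly between the two dates.
The listed periods lying completely between them are Cretaceous — 1 in all.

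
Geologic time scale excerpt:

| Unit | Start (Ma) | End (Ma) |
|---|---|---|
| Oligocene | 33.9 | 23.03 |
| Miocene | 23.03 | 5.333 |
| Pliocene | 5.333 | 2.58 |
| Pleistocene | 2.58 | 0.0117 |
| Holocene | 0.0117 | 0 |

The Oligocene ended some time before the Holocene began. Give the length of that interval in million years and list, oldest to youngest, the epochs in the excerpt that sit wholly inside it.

End of Oligocene = 23.03 Ma; start of Holocene = 0.0117 Ma.
Gap = 23.03 − 0.0117 = 23.0183 Myr.
Epochs wholly inside 23.03–0.0117 Ma: Miocene (23.03–5.333), Pliocene (5.333–2.58), Pleistocene (2.58–0.0117).

23.0183 million years; Miocene, Pliocene, Pleistocene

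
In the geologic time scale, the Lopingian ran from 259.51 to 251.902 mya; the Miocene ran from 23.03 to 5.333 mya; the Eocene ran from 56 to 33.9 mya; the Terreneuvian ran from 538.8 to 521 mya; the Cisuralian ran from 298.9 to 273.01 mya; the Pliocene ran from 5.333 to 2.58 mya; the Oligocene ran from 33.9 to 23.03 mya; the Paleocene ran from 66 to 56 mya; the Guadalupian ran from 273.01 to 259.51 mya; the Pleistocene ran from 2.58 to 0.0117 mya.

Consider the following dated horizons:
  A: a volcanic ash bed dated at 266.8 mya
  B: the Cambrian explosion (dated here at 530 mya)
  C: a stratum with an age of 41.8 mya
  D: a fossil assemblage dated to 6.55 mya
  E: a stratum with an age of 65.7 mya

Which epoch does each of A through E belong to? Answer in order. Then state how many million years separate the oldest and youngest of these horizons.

A: 266.8 Ma lies in 273.01–259.51 Ma, so Guadalupian.
B: 530 Ma lies in 538.8–521 Ma, so Terreneuvian.
C: 41.8 Ma lies in 56–33.9 Ma, so Eocene.
D: 6.55 Ma lies in 23.03–5.333 Ma, so Miocene.
E: 65.7 Ma lies in 66–56 Ma, so Paleocene.
Oldest = 530 Ma, youngest = 6.55 Ma → span 523.45 Myr.

A — Guadalupian; B — Terreneuvian; C — Eocene; D — Miocene; E — Paleocene; span 523.45 million years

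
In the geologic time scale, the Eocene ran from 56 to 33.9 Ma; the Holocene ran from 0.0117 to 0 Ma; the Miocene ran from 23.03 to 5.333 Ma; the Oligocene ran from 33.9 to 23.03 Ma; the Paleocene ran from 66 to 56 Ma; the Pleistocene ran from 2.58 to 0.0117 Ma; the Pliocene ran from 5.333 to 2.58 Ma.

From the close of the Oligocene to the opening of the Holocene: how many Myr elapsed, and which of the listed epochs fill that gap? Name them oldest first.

23.0183 million years; Miocene, Pliocene, Pleistocene

The Oligocene closes at 23.03 Ma and the Holocene opens at 0.0117 Ma, so the interval is 23.03 − 0.0117 = 23.0183 Myr.
An epoch fits inside if it starts at or after 23.03 Ma and ends at or before 0.0117 Ma; oldest first that gives Miocene, Pliocene, Pleistocene.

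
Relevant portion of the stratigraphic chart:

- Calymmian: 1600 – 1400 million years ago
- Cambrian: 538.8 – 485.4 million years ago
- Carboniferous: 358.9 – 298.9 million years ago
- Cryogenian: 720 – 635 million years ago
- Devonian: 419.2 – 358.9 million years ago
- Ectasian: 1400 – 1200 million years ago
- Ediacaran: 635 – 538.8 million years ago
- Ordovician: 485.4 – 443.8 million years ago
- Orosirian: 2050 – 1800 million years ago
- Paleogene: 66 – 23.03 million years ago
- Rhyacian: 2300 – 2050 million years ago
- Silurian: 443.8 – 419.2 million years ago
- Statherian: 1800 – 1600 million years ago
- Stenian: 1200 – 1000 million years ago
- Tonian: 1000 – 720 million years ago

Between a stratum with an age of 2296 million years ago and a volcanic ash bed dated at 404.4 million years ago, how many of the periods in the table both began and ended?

The older date is 2296 Ma and the younger is 404.4 Ma.
Periods with start < 2296 and end > 404.4 Ma: Orosirian (2050–1800), Statherian (1800–1600), Calymmian (1600–1400), Ectasian (1400–1200), Stenian (1200–1000), Tonian (1000–720), Cryogenian (720–635), Ediacaran (635–538.8), Cambrian (538.8–485.4), Ordovician (485.4–443.8), Silurian (443.8–419.2).
That is 11 complete periods.

11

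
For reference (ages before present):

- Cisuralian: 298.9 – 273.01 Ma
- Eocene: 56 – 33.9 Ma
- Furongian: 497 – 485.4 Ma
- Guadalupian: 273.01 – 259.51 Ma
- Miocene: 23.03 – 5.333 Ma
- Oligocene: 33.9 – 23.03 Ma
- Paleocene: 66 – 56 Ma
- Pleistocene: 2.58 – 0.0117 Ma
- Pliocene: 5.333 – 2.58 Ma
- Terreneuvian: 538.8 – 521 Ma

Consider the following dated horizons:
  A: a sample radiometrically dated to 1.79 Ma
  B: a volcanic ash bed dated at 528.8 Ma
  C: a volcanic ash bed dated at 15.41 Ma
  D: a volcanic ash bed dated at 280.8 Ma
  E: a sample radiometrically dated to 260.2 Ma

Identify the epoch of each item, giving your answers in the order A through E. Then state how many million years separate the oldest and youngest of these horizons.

Match each age against the start–end ranges in the excerpt: A = 1.79 Ma → Pleistocene (2.58–0.0117); B = 528.8 Ma → Terreneuvian (538.8–521); C = 15.41 Ma → Miocene (23.03–5.333); D = 280.8 Ma → Cisuralian (298.9–273.01); E = 260.2 Ma → Guadalupian (273.01–259.51).
The largest age is 528.8 Ma and the smallest is 1.79 Ma; their difference is 527.01 Myr.

A — Pleistocene; B — Terreneuvian; C — Miocene; D — Cisuralian; E — Guadalupian; span 527.01 million years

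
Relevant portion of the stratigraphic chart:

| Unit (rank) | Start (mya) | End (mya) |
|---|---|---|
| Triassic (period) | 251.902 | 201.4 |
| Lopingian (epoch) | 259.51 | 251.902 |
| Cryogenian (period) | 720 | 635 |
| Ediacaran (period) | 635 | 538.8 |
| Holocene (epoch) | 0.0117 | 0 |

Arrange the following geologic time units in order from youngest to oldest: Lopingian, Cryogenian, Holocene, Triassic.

Holocene, then Triassic, then Lopingian, then Cryogenian

Sorting by start age (ascending Ma, since larger Ma = older): Holocene start 0.0117, Triassic start 251.902, Lopingian start 259.51, Cryogenian start 720.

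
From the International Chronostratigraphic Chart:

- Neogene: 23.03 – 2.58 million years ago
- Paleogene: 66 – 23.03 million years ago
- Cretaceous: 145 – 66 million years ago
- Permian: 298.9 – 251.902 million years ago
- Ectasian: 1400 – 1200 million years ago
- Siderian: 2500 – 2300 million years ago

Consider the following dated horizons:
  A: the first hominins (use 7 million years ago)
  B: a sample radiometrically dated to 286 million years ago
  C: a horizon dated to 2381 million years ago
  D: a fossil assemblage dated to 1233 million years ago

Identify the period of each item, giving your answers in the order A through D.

A — Neogene; B — Permian; C — Siderian; D — Ectasian

A: 7 Ma lies in 23.03–2.58 Ma, so Neogene.
B: 286 Ma lies in 298.9–251.902 Ma, so Permian.
C: 2381 Ma lies in 2500–2300 Ma, so Siderian.
D: 1233 Ma lies in 1400–1200 Ma, so Ectasian.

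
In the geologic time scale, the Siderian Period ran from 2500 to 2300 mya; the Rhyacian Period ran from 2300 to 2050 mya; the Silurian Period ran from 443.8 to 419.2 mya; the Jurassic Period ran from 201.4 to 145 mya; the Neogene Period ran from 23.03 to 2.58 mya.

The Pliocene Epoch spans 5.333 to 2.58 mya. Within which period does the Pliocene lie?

The Pliocene (5.333–2.58 Ma) lies entirely within 23.03–2.58 Ma, the Neogene Period.

Neogene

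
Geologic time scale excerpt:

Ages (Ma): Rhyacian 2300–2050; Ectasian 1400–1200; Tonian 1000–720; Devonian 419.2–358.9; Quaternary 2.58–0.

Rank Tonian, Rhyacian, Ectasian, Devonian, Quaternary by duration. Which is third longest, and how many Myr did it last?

Durations: Tonian 280; Rhyacian 250; Ectasian 200; Devonian 60.3; Quaternary 2.58 Myr.
Sorted longest-first: Tonian (280), Rhyacian (250), Ectasian (200), Devonian (60.3), Quaternary (2.58).
The third longest is Ectasian at 200 Myr.

Ectasian, 200 million years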